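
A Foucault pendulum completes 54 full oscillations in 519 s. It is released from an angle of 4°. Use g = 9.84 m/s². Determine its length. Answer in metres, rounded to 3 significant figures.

T = 519/54 = 9.611 s.
From T = 2π√(L/g), L = gT²/(4π²) = 9.84 × 9.611²/(4π²) = 23.0 m.

23.0 m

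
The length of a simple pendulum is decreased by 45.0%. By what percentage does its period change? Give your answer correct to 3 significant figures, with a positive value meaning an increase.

-25.8%

T ∝ √L, so T'/T = √(0.5500) = 0.7416.
Percentage change in T = (0.7416 − 1) × 100% = -25.8%.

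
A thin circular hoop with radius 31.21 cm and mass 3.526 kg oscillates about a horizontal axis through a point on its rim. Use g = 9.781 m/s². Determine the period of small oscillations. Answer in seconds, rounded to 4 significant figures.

I_cm = mr² = 0.34346 kg·m². The pivot is at distance d = 0.3121 m from the centre of mass.
By the parallel-axis theorem, I = I_cm + md² = 0.34346 + 0.34346 = 0.68691 kg·m².
T = 2π√(I/(mgd)) = 2π√(0.68691/(3.526 × 9.781 × 0.3121)) = 1.587 s.

1.587 s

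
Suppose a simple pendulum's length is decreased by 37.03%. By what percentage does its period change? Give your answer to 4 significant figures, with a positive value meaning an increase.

-20.65%

T ∝ √L, so T'/T = √(0.62970) = 0.79354.
Percentage change in T = (0.79354 − 1) × 100% = -20.65%.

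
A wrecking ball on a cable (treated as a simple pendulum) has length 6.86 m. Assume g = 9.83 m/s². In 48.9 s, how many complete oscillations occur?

9

T = 2π√(L/g) = 2π√(6.86/9.83) = 5.249 s.
Number of complete oscillations = ⌊48.9/5.249⌋ = ⌊9.316⌋ = 9.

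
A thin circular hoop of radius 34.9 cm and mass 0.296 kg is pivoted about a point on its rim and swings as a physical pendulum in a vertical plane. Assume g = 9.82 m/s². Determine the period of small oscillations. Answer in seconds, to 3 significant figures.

1.68 s

I_cm = mr² = 0.03605 kg·m². The pivot is at distance d = 0.349 m from the centre of mass.
By the parallel-axis theorem, I = I_cm + md² = 0.03605 + 0.03605 = 0.07211 kg·m².
T = 2π√(I/(mgd)) = 2π√(0.07211/(0.296 × 9.82 × 0.349)) = 1.68 s.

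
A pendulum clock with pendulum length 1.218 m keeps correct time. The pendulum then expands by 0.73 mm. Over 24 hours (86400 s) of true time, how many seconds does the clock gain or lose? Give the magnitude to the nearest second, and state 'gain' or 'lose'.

T ∝ √L, so T'/T = √(1.21873/1.218) = 1.00030.
In 86400 s of true time the clock registers 86400/1.00030 = 86374.1 s, so it loses 26 s.

lose 26 s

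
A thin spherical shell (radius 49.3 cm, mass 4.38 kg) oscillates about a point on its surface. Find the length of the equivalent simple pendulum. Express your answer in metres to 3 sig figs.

The equivalent simple-pendulum length is L_eq = I/(md), where I is about the pivot and d = 0.4930 m.
I_cm = (2/3)mR² = 0.7097 kg·m², so I = I_cm + md² = 0.7097 + 1.065 = 1.774 kg·m².
L_eq = 1.774/(4.38 × 0.4930) = 0.822 m.

0.822 m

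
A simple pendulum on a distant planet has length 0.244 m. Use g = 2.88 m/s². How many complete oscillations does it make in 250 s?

T = 2π√(L/g) = 2π√(0.244/2.88) = 1.829 s.
Number of complete oscillations = ⌊250/1.829⌋ = ⌊136.7⌋ = 136.

136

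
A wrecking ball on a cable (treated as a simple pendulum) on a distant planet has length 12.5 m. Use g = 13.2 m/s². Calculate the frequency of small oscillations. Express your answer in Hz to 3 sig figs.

0.164 Hz

T = 2π√(L/g) = 2π√(12.5/13.2) = 6.114 s, so f = 1/T = 0.164 Hz.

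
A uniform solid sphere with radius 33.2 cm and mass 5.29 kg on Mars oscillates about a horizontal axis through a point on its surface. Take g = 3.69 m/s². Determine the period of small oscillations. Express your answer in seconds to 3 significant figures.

2.23 s

I_cm = (2/5)mr² = 0.2332 kg·m². The pivot is at distance d = 0.332 m from the centre of mass.
By the parallel-axis theorem, I = I_cm + md² = 0.2332 + 0.5831 = 0.8163 kg·m².
T = 2π√(I/(mgd)) = 2π√(0.8163/(5.29 × 3.69 × 0.332)) = 2.23 s.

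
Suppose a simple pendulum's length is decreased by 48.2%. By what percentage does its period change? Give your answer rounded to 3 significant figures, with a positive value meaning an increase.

-28.0%

T ∝ √L, so T'/T = √(0.5180) = 0.7197.
Percentage change in T = (0.7197 − 1) × 100% = -28.0%.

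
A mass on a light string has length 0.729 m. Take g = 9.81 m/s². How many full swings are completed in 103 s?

T = 2π√(L/g) = 2π√(0.729/9.81) = 1.713 s.
Number of complete oscillations = ⌊103/1.713⌋ = ⌊60.14⌋ = 60.

60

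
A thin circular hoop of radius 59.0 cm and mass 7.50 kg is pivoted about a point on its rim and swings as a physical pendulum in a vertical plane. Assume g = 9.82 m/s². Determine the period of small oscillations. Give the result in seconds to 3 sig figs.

I_cm = mr² = 2.611 kg·m². The pivot is at distance d = 0.590 m from the centre of mass.
By the parallel-axis theorem, I = I_cm + md² = 2.611 + 2.611 = 5.221 kg·m².
T = 2π√(I/(mgd)) = 2π√(5.221/(7.50 × 9.82 × 0.590)) = 2.18 s.

2.18 s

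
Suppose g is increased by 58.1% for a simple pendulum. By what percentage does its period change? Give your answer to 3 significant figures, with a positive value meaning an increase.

T ∝ 1/√g, so T'/T = 1/√(1.581) = 0.7953.
Percentage change in T = (0.7953 − 1) × 100% = -20.5%.

-20.5%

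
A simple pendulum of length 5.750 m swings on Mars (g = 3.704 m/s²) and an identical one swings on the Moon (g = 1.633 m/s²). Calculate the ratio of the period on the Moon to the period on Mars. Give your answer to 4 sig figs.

1.506

T ∝ 1/√g, so T₂/T₁ = √(g₁/g₂) = √(3.704/1.633) = 1.506.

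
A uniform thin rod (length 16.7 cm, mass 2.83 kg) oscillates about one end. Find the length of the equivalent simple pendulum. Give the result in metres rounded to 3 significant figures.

The equivalent simple-pendulum length is L_eq = I/(md), where I is about the pivot and d = 0.08350 m.
I_cm = (1/12)mL² = 0.006577 kg·m², so I = I_cm + md² = 0.006577 + 0.01973 = 0.02631 kg·m².
L_eq = 0.02631/(2.83 × 0.08350) = 0.111 m.

0.111 m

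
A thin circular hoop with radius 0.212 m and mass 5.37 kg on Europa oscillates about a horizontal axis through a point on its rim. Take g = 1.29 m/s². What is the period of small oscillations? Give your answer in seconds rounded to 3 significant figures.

3.60 s

I_cm = mr² = 0.2413 kg·m². The pivot is at distance d = 0.212 m from the centre of mass.
By the parallel-axis theorem, I = I_cm + md² = 0.2413 + 0.2413 = 0.4827 kg·m².
T = 2π√(I/(mgd)) = 2π√(0.4827/(5.37 × 1.29 × 0.212)) = 3.60 s.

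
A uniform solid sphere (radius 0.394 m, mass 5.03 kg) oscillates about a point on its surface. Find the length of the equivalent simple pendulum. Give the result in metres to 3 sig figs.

The equivalent simple-pendulum length is L_eq = I/(md), where I is about the pivot and d = 0.3940 m.
I_cm = (2/5)mR² = 0.3123 kg·m², so I = I_cm + md² = 0.3123 + 0.7808 = 1.093 kg·m².
L_eq = 1.093/(5.03 × 0.3940) = 0.552 m.

0.552 m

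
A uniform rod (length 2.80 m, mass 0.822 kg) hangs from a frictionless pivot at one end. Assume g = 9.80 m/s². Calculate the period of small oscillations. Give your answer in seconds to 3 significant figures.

2.74 s

For a physical pendulum T = 2π√(I/(mgd)), with d = 1.400 m from pivot to centre of mass.
I_cm = mL²/12 = 0.822 × 2.80²/12 = 0.5370 kg·m²; I = I_cm + md² = 0.5370 + 0.822 × 1.400² = 2.148 kg·m².
T = 2π√(2.148/(0.822 × 9.80 × 1.400)) = 2.74 s.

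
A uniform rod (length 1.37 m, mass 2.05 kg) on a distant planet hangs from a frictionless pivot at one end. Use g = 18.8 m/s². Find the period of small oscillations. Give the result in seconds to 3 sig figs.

For a physical pendulum T = 2π√(I/(mgd)), with d = 0.6850 m from pivot to centre of mass.
I_cm = mL²/12 = 2.05 × 1.37²/12 = 0.3206 kg·m²; I = I_cm + md² = 0.3206 + 2.05 × 0.6850² = 1.283 kg·m².
T = 2π√(1.283/(2.05 × 18.8 × 0.6850)) = 1.38 s.

1.38 s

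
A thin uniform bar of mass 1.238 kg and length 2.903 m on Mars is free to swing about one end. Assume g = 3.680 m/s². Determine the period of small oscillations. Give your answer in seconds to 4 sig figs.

For a physical pendulum T = 2π√(I/(mgd)), with d = 1.4515 m from pivot to centre of mass.
I_cm = mL²/12 = 1.238 × 2.903²/12 = 0.86943 kg·m²; I = I_cm + md² = 0.86943 + 1.238 × 1.4515² = 3.4777 kg·m².
T = 2π√(3.4777/(1.238 × 3.680 × 1.4515)) = 4.557 s.

4.557 s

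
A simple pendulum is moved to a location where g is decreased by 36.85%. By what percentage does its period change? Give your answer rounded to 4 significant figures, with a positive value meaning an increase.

T ∝ 1/√g, so T'/T = 1/√(0.63150) = 1.2584.
Percentage change in T = (1.2584 − 1) × 100% = 25.84%.

25.84%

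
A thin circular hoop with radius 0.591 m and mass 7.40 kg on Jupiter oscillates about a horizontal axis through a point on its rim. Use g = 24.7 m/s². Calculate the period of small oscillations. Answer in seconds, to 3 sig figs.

1.37 s

I_cm = mr² = 2.585 kg·m². The pivot is at distance d = 0.591 m from the centre of mass.
By the parallel-axis theorem, I = I_cm + md² = 2.585 + 2.585 = 5.169 kg·m².
T = 2π√(I/(mgd)) = 2π√(5.169/(7.40 × 24.7 × 0.591)) = 1.37 s.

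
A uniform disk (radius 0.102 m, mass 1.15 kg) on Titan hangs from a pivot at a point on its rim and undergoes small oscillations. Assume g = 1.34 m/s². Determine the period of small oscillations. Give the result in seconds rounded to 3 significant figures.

I_cm = ½mr² = 0.005982 kg·m². The pivot is at distance d = 0.102 m from the centre of mass.
By the parallel-axis theorem, I = I_cm + md² = 0.005982 + 0.01196 = 0.01795 kg·m².
T = 2π√(I/(mgd)) = 2π√(0.01795/(1.15 × 1.34 × 0.102)) = 2.12 s.

2.12 s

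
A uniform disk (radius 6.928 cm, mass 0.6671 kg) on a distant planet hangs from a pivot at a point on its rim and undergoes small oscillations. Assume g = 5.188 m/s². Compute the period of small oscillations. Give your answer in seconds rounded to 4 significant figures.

I_cm = ½mr² = 0.0016009 kg·m². The pivot is at distance d = 0.06928 m from the centre of mass.
By the parallel-axis theorem, I = I_cm + md² = 0.0016009 + 0.0032019 = 0.0048028 kg·m².
T = 2π√(I/(mgd)) = 2π√(0.0048028/(0.6671 × 5.188 × 0.06928)) = 0.8893 s.

0.8893 s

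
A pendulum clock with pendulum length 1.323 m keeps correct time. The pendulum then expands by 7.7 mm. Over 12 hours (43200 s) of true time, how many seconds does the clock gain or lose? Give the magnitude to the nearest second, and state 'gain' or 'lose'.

lose 125 s

T ∝ √L, so T'/T = √(1.33070/1.323) = 1.00291.
In 43200 s of true time the clock registers 43200/1.00291 = 43074.8 s, so it loses 125 s.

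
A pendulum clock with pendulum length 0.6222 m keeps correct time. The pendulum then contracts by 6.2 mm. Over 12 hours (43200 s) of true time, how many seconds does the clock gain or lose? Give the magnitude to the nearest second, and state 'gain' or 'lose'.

gain 217 s

T ∝ √L, so T'/T = √(0.61600/0.6222) = 0.995005.
In 43200 s of true time the clock registers 43200/0.995005 = 43416.9 s, so it gains 217 s.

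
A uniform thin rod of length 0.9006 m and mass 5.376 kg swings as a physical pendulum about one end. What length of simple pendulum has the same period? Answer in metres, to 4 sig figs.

0.6004 m

The equivalent simple-pendulum length is L_eq = I/(md), where I is about the pivot and d = 0.45030 m.
I_cm = (1/12)mL² = 0.36336 kg·m², so I = I_cm + md² = 0.36336 + 1.0901 = 1.4535 kg·m².
L_eq = 1.4535/(5.376 × 0.45030) = 0.6004 m.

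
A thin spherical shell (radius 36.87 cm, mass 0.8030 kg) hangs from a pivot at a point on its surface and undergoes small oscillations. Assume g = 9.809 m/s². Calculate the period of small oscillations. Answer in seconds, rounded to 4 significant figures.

1.573 s

I_cm = (2/3)mr² = 0.072773 kg·m². The pivot is at distance d = 0.3687 m from the centre of mass.
By the parallel-axis theorem, I = I_cm + md² = 0.072773 + 0.10916 = 0.18193 kg·m².
T = 2π√(I/(mgd)) = 2π√(0.18193/(0.8030 × 9.809 × 0.3687)) = 1.573 s.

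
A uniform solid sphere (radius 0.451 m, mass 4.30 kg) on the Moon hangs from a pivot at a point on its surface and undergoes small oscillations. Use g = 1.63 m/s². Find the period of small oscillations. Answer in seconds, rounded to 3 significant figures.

3.91 s

I_cm = (2/5)mr² = 0.3498 kg·m². The pivot is at distance d = 0.451 m from the centre of mass.
By the parallel-axis theorem, I = I_cm + md² = 0.3498 + 0.8746 = 1.224 kg·m².
T = 2π√(I/(mgd)) = 2π√(1.224/(4.30 × 1.63 × 0.451)) = 3.91 s.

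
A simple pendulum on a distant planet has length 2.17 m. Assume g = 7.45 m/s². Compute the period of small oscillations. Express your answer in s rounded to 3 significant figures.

T = 2π√(L/g) = 2π√(2.17/7.45) = 2π × 0.5397 = 3.39 s.

3.39 s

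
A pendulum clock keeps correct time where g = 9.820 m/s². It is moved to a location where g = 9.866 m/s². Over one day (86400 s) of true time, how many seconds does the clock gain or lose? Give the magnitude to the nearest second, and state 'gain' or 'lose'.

The clock's period scales as T ∝ 1/√g, so T'/T = √(9.820/9.866) = 0.997666.
In 86400 s of true time the clock registers 86400/0.997666 = 86602.1 s, so it gains 202 s.

gain 202 s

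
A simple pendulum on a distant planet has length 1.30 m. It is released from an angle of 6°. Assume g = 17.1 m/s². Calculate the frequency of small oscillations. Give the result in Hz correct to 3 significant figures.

0.577 Hz

T = 2π√(L/g) = 2π√(1.30/17.1) = 1.732 s, so f = 1/T = 0.577 Hz.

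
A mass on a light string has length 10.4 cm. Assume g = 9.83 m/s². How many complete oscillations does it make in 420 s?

649

T = 2π√(L/g) = 2π√(0.104/9.83) = 0.6463 s.
Number of complete oscillations = ⌊420/0.6463⌋ = ⌊649.9⌋ = 649.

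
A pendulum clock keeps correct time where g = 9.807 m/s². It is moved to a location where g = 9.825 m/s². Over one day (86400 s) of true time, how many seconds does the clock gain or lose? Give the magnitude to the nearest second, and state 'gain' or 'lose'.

gain 79 s

The clock's period scales as T ∝ 1/√g, so T'/T = √(9.807/9.825) = 0.999084.
In 86400 s of true time the clock registers 86400/0.999084 = 86479.3 s, so it gains 79 s.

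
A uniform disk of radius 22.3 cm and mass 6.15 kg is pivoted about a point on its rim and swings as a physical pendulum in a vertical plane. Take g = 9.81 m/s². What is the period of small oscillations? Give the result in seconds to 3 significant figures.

1.16 s

I_cm = ½mr² = 0.1529 kg·m². The pivot is at distance d = 0.223 m from the centre of mass.
By the parallel-axis theorem, I = I_cm + md² = 0.1529 + 0.3058 = 0.4588 kg·m².
T = 2π√(I/(mgd)) = 2π√(0.4588/(6.15 × 9.81 × 0.223)) = 1.16 s.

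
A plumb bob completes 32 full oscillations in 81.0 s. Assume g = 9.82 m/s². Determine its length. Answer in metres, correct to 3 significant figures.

T = 81.0/32 = 2.531 s.
From T = 2π√(L/g), L = gT²/(4π²) = 9.82 × 2.531²/(4π²) = 1.59 m.

1.59 m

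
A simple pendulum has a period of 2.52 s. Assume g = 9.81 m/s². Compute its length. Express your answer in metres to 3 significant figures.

1.58 m

From T = 2π√(L/g), L = gT²/(4π²) = 9.81 × 2.520²/(4π²) = 1.58 m.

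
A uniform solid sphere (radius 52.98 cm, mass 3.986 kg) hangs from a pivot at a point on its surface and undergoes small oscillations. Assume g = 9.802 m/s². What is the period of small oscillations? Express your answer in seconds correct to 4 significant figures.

I_cm = (2/5)mr² = 0.44753 kg·m². The pivot is at distance d = 0.5298 m from the centre of mass.
By the parallel-axis theorem, I = I_cm + md² = 0.44753 + 1.1188 = 1.5664 kg·m².
T = 2π√(I/(mgd)) = 2π√(1.5664/(3.986 × 9.802 × 0.5298)) = 1.728 s.

1.728 s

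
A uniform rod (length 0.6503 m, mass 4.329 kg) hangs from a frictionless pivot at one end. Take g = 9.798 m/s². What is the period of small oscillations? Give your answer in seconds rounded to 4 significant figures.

For a physical pendulum T = 2π√(I/(mgd)), with d = 0.32515 m from pivot to centre of mass.
I_cm = mL²/12 = 4.329 × 0.6503²/12 = 0.15256 kg·m²; I = I_cm + md² = 0.15256 + 4.329 × 0.32515² = 0.61023 kg·m².
T = 2π√(0.61023/(4.329 × 9.798 × 0.32515)) = 1.322 s.

1.322 s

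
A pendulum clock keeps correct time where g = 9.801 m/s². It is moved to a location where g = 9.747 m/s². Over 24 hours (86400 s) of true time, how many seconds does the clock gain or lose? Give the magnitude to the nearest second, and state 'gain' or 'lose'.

lose 238 s

The clock's period scales as T ∝ 1/√g, so T'/T = √(9.801/9.747) = 1.00277.
In 86400 s of true time the clock registers 86400/1.00277 = 86161.7 s, so it loses 238 s.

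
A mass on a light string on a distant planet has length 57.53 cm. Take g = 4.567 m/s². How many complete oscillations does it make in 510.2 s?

228

T = 2π√(L/g) = 2π√(0.5753/4.567) = 2.2300 s.
Number of complete oscillations = ⌊510.2/2.2300⌋ = ⌊228.79⌋ = 228.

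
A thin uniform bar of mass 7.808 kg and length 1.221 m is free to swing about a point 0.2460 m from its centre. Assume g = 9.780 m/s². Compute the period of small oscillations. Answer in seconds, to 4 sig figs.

For a physical pendulum T = 2π√(I/(mgd)), with d = 0.24600 m from pivot to centre of mass.
I_cm = mL²/12 = 7.808 × 1.221²/12 = 0.97004 kg·m²; I = I_cm + md² = 0.97004 + 7.808 × 0.24600² = 1.4425 kg·m².
T = 2π√(1.4425/(7.808 × 9.780 × 0.24600)) = 1.741 s.

1.741 s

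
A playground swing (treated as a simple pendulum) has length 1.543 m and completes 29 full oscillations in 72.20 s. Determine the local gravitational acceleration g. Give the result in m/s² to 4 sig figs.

9.828 m/s²

T = 72.20/29 = 2.4897 s.
From T = 2π√(L/g), g = 4π²L/T² = 4π² × 1.543/2.4897² = 9.828 m/s².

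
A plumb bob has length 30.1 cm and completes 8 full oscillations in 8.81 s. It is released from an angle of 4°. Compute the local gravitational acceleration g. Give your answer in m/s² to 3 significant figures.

T = 8.81/8 = 1.101 s.
From T = 2π√(L/g), g = 4π²L/T² = 4π² × 0.301/1.101² = 9.80 m/s².

9.80 m/s²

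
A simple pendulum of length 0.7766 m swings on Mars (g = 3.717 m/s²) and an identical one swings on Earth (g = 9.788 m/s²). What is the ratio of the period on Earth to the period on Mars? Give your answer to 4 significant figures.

0.6162

T ∝ 1/√g, so T₂/T₁ = √(g₁/g₂) = √(3.717/9.788) = 0.6162.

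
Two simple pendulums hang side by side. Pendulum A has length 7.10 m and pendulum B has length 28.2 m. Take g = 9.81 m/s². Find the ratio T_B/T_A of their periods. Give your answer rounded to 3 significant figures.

T ∝ √L, so T_B/T_A = √(L_B/L_A) = √(28.2/7.10) = 1.99.

1.99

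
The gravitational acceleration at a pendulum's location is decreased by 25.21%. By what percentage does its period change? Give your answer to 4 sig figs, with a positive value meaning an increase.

15.63%

T ∝ 1/√g, so T'/T = 1/√(0.74790) = 1.1563.
Percentage change in T = (1.1563 − 1) × 100% = 15.63%.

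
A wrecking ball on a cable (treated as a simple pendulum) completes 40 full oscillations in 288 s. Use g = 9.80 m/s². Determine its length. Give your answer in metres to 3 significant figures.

T = 288/40 = 7.200 s.
From T = 2π√(L/g), L = gT²/(4π²) = 9.80 × 7.200²/(4π²) = 12.9 m.

12.9 m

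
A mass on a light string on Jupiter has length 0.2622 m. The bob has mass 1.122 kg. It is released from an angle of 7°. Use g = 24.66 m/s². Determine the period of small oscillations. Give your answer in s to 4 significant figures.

T = 2π√(L/g) = 2π√(0.2622/24.66) = 2π × 0.10311 = 0.6479 s.

0.6479 s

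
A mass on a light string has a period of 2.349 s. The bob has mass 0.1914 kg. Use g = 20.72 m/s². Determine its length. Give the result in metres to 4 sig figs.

From T = 2π√(L/g), L = gT²/(4π²) = 20.72 × 2.3490²/(4π²) = 2.896 m.

2.896 m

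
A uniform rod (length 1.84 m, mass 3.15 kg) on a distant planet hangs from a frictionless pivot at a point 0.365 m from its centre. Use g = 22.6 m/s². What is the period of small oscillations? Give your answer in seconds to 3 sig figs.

1.41 s

For a physical pendulum T = 2π√(I/(mgd)), with d = 0.3650 m from pivot to centre of mass.
I_cm = mL²/12 = 3.15 × 1.84²/12 = 0.8887 kg·m²; I = I_cm + md² = 0.8887 + 3.15 × 0.3650² = 1.308 kg·m².
T = 2π√(1.308/(3.15 × 22.6 × 0.3650)) = 1.41 s.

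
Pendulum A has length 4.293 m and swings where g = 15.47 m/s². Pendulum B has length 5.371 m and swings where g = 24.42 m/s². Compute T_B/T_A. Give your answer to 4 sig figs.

0.8903

T = 2π√(L/g), so T_B/T_A = √((L_B/g_B)/(L_A/g_A)) = √((5.371/24.42)/(4.293/15.47)) = 0.8903.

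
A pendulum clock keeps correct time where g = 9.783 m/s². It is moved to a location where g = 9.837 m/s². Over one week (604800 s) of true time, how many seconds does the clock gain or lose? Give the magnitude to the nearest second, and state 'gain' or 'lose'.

gain 1667 s

The clock's period scales as T ∝ 1/√g, so T'/T = √(9.783/9.837) = 0.997251.
In 604800 s of true time the clock registers 604800/0.997251 = 606466.9 s, so it gains 1667 s.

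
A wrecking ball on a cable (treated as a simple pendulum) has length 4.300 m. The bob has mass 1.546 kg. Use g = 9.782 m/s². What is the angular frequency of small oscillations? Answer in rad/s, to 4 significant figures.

1.508 rad/s

ω = √(g/L) = √(9.782/4.300) = 1.508 rad/s.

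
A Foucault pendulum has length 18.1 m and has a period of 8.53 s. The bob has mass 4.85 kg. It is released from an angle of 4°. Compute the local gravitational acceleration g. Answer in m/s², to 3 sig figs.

9.82 m/s²

From T = 2π√(L/g), g = 4π²L/T² = 4π² × 18.1/8.530² = 9.82 m/s².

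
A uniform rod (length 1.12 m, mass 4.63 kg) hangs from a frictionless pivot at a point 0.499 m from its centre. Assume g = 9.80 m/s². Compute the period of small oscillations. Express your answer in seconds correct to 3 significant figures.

For a physical pendulum T = 2π√(I/(mgd)), with d = 0.4990 m from pivot to centre of mass.
I_cm = mL²/12 = 4.63 × 1.12²/12 = 0.4840 kg·m²; I = I_cm + md² = 0.4840 + 4.63 × 0.4990² = 1.637 kg·m².
T = 2π√(1.637/(4.63 × 9.80 × 0.4990)) = 1.69 s.

1.69 s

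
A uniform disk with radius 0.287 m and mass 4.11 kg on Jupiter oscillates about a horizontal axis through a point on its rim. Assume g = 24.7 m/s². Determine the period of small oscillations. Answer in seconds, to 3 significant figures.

0.830 s

I_cm = ½mr² = 0.1693 kg·m². The pivot is at distance d = 0.287 m from the centre of mass.
By the parallel-axis theorem, I = I_cm + md² = 0.1693 + 0.3385 = 0.5078 kg·m².
T = 2π√(I/(mgd)) = 2π√(0.5078/(4.11 × 24.7 × 0.287)) = 0.830 s.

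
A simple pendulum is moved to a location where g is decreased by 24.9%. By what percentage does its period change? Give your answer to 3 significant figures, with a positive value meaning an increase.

T ∝ 1/√g, so T'/T = 1/√(0.7510) = 1.154.
Percentage change in T = (1.154 − 1) × 100% = 15.4%.

15.4%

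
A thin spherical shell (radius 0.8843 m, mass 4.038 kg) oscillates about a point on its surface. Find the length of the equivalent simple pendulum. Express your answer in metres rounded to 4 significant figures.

1.474 m

The equivalent simple-pendulum length is L_eq = I/(md), where I is about the pivot and d = 0.88430 m.
I_cm = (2/3)mR² = 2.1051 kg·m², so I = I_cm + md² = 2.1051 + 3.1577 = 5.2628 kg·m².
L_eq = 5.2628/(4.038 × 0.88430) = 1.474 m.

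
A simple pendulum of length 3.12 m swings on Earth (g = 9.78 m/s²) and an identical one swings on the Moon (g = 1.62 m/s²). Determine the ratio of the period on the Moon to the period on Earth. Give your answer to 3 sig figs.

T ∝ 1/√g, so T₂/T₁ = √(g₁/g₂) = √(9.78/1.62) = 2.46.

2.46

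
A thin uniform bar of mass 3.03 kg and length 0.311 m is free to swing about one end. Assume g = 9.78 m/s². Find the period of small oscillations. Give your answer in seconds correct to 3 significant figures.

For a physical pendulum T = 2π√(I/(mgd)), with d = 0.1555 m from pivot to centre of mass.
I_cm = mL²/12 = 3.03 × 0.311²/12 = 0.02442 kg·m²; I = I_cm + md² = 0.02442 + 3.03 × 0.1555² = 0.09769 kg·m².
T = 2π√(0.09769/(3.03 × 9.78 × 0.1555)) = 0.915 s.

0.915 s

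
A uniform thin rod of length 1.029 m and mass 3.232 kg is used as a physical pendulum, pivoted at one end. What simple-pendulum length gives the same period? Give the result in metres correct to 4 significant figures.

The equivalent simple-pendulum length is L_eq = I/(md), where I is about the pivot and d = 0.51450 m.
I_cm = (1/12)mL² = 0.28518 kg·m², so I = I_cm + md² = 0.28518 + 0.85554 = 1.1407 kg·m².
L_eq = 1.1407/(3.232 × 0.51450) = 0.6860 m.

0.6860 m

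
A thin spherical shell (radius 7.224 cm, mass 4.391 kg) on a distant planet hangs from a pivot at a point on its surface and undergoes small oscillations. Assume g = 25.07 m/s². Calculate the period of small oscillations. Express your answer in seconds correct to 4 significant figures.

I_cm = (2/3)mr² = 0.015277 kg·m². The pivot is at distance d = 0.07224 m from the centre of mass.
By the parallel-axis theorem, I = I_cm + md² = 0.015277 + 0.022915 = 0.038192 kg·m².
T = 2π√(I/(mgd)) = 2π√(0.038192/(4.391 × 25.07 × 0.07224)) = 0.4354 s.

0.4354 s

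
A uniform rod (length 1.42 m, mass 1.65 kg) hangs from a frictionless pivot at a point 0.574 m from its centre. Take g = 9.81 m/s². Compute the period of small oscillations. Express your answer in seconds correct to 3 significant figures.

1.87 s

For a physical pendulum T = 2π√(I/(mgd)), with d = 0.5740 m from pivot to centre of mass.
I_cm = mL²/12 = 1.65 × 1.42²/12 = 0.2773 kg·m²; I = I_cm + md² = 0.2773 + 1.65 × 0.5740² = 0.8209 kg·m².
T = 2π√(0.8209/(1.65 × 9.81 × 0.5740)) = 1.87 s.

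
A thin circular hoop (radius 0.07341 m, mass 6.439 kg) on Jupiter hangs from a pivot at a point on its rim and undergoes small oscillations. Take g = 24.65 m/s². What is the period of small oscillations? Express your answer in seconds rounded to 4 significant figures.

0.4849 s

I_cm = mr² = 0.034700 kg·m². The pivot is at distance d = 0.07341 m from the centre of mass.
By the parallel-axis theorem, I = I_cm + md² = 0.034700 + 0.034700 = 0.069400 kg·m².
T = 2π√(I/(mgd)) = 2π√(0.069400/(6.439 × 24.65 × 0.07341)) = 0.4849 s.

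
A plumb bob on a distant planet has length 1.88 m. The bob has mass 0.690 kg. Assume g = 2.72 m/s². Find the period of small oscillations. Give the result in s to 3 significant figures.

5.22 s

T = 2π√(L/g) = 2π√(1.88/2.72) = 2π × 0.8314 = 5.22 s.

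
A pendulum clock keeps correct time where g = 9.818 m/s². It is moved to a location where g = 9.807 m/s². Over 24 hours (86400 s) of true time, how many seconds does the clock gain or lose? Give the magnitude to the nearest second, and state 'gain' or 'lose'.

lose 48 s

The clock's period scales as T ∝ 1/√g, so T'/T = √(9.818/9.807) = 1.00056.
In 86400 s of true time the clock registers 86400/1.00056 = 86351.6 s, so it loses 48 s.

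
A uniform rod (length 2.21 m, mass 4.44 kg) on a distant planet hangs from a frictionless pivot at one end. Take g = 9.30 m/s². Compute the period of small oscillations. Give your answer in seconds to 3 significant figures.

For a physical pendulum T = 2π√(I/(mgd)), with d = 1.105 m from pivot to centre of mass.
I_cm = mL²/12 = 4.44 × 2.21²/12 = 1.807 kg·m²; I = I_cm + md² = 1.807 + 4.44 × 1.105² = 7.228 kg·m².
T = 2π√(7.228/(4.44 × 9.30 × 1.105)) = 2.50 s.

2.50 s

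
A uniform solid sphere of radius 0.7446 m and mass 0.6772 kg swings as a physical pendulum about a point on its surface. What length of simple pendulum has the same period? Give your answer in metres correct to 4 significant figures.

1.042 m

The equivalent simple-pendulum length is L_eq = I/(md), where I is about the pivot and d = 0.74460 m.
I_cm = (2/5)mR² = 0.15018 kg·m², so I = I_cm + md² = 0.15018 + 0.37546 = 0.52564 kg·m².
L_eq = 0.52564/(0.6772 × 0.74460) = 1.042 m.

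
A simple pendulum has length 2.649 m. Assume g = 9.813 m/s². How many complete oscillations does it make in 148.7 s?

45

T = 2π√(L/g) = 2π√(2.649/9.813) = 3.2645 s.
Number of complete oscillations = ⌊148.7/3.2645⌋ = ⌊45.550⌋ = 45.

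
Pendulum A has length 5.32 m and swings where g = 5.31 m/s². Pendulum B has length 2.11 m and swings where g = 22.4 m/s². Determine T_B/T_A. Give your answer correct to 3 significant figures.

T = 2π√(L/g), so T_B/T_A = √((L_B/g_B)/(L_A/g_A)) = √((2.11/22.4)/(5.32/5.31)) = 0.307.

0.307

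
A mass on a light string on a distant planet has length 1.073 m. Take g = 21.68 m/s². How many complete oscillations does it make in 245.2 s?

T = 2π√(L/g) = 2π√(1.073/21.68) = 1.3978 s.
Number of complete oscillations = ⌊245.2/1.3978⌋ = ⌊175.42⌋ = 175.

175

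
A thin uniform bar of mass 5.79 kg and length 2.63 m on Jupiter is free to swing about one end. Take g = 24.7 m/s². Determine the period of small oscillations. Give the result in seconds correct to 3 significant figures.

For a physical pendulum T = 2π√(I/(mgd)), with d = 1.315 m from pivot to centre of mass.
I_cm = mL²/12 = 5.79 × 2.63²/12 = 3.337 kg·m²; I = I_cm + md² = 3.337 + 5.79 × 1.315² = 13.35 kg·m².
T = 2π√(13.35/(5.79 × 24.7 × 1.315)) = 1.67 s.

1.67 s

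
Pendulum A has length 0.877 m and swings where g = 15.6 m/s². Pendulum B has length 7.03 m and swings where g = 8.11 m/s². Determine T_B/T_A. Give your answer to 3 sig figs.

T = 2π√(L/g), so T_B/T_A = √((L_B/g_B)/(L_A/g_A)) = √((7.03/8.11)/(0.877/15.6)) = 3.93.

3.93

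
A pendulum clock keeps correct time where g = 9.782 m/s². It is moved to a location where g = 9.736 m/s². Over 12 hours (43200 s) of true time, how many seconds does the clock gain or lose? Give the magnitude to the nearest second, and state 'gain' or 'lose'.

lose 102 s

The clock's period scales as T ∝ 1/√g, so T'/T = √(9.782/9.736) = 1.00236.
In 43200 s of true time the clock registers 43200/1.00236 = 43098.3 s, so it loses 102 s.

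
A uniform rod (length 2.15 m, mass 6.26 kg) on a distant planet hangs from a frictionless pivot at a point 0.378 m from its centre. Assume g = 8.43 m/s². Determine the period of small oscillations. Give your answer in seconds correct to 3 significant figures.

2.56 s

For a physical pendulum T = 2π√(I/(mgd)), with d = 0.3780 m from pivot to centre of mass.
I_cm = mL²/12 = 6.26 × 2.15²/12 = 2.411 kg·m²; I = I_cm + md² = 2.411 + 6.26 × 0.3780² = 3.306 kg·m².
T = 2π√(3.306/(6.26 × 8.43 × 0.3780)) = 2.56 s.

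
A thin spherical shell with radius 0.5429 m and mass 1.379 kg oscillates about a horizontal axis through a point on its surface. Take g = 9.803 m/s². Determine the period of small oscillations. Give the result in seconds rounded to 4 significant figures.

I_cm = (2/3)mr² = 0.27096 kg·m². The pivot is at distance d = 0.5429 m from the centre of mass.
By the parallel-axis theorem, I = I_cm + md² = 0.27096 + 0.40645 = 0.67741 kg·m².
T = 2π√(I/(mgd)) = 2π√(0.67741/(1.379 × 9.803 × 0.5429)) = 1.909 s.

1.909 s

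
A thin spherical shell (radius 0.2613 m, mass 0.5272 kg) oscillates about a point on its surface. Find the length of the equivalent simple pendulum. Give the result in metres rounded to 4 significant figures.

The equivalent simple-pendulum length is L_eq = I/(md), where I is about the pivot and d = 0.26130 m.
I_cm = (2/3)mR² = 0.023997 kg·m², so I = I_cm + md² = 0.023997 + 0.035996 = 0.059993 kg·m².
L_eq = 0.059993/(0.5272 × 0.26130) = 0.4355 m.

0.4355 m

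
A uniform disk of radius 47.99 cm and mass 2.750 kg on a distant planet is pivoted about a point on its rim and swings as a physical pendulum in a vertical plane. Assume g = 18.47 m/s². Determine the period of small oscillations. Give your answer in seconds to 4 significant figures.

1.240 s

I_cm = ½mr² = 0.31667 kg·m². The pivot is at distance d = 0.4799 m from the centre of mass.
By the parallel-axis theorem, I = I_cm + md² = 0.31667 + 0.63334 = 0.95000 kg·m².
T = 2π√(I/(mgd)) = 2π√(0.95000/(2.750 × 18.47 × 0.4799)) = 1.240 s.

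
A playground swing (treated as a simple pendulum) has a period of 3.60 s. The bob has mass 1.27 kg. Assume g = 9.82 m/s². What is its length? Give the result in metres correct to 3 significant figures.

From T = 2π√(L/g), L = gT²/(4π²) = 9.82 × 3.600²/(4π²) = 3.22 m.

3.22 m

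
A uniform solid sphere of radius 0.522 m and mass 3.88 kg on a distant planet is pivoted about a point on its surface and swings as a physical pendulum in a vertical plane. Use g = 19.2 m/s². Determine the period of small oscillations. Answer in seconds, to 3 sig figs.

1.23 s

I_cm = (2/5)mr² = 0.4229 kg·m². The pivot is at distance d = 0.522 m from the centre of mass.
By the parallel-axis theorem, I = I_cm + md² = 0.4229 + 1.057 = 1.480 kg·m².
T = 2π√(I/(mgd)) = 2π√(1.480/(3.88 × 19.2 × 0.522)) = 1.23 s.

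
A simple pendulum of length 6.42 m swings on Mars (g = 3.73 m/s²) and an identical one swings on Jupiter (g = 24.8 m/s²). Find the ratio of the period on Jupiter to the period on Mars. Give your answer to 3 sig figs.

0.388

T ∝ 1/√g, so T₂/T₁ = √(g₁/g₂) = √(3.73/24.8) = 0.388.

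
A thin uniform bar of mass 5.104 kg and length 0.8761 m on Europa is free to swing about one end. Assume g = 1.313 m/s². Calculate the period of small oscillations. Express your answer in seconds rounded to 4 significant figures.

4.191 s

For a physical pendulum T = 2π√(I/(mgd)), with d = 0.43805 m from pivot to centre of mass.
I_cm = mL²/12 = 5.104 × 0.8761²/12 = 0.32647 kg·m²; I = I_cm + md² = 0.32647 + 5.104 × 0.43805² = 1.3059 kg·m².
T = 2π√(1.3059/(5.104 × 1.313 × 0.43805)) = 4.191 s.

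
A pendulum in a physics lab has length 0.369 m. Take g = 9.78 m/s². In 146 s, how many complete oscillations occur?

T = 2π√(L/g) = 2π√(0.369/9.78) = 1.220 s.
Number of complete oscillations = ⌊146/1.220⌋ = ⌊119.6⌋ = 119.

119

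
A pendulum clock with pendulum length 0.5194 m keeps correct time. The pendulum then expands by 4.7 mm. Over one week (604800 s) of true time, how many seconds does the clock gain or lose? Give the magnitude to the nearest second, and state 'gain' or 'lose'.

T ∝ √L, so T'/T = √(0.52410/0.5194) = 1.00451.
In 604800 s of true time the clock registers 604800/1.00451 = 602082.0 s, so it loses 2718 s.

lose 2718 s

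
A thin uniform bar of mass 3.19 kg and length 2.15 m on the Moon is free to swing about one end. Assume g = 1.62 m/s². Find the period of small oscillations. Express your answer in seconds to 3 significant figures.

For a physical pendulum T = 2π√(I/(mgd)), with d = 1.075 m from pivot to centre of mass.
I_cm = mL²/12 = 3.19 × 2.15²/12 = 1.229 kg·m²; I = I_cm + md² = 1.229 + 3.19 × 1.075² = 4.915 kg·m².
T = 2π√(4.915/(3.19 × 1.62 × 1.075)) = 5.91 s.

5.91 s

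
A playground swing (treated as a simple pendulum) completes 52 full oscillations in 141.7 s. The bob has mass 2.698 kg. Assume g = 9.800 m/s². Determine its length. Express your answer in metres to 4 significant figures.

T = 141.7/52 = 2.7250 s.
From T = 2π√(L/g), L = gT²/(4π²) = 9.800 × 2.7250²/(4π²) = 1.843 m.

1.843 m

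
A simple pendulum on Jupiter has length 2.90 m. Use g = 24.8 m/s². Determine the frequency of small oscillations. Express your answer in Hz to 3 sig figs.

T = 2π√(L/g) = 2π√(2.90/24.8) = 2.149 s, so f = 1/T = 0.465 Hz.

0.465 Hz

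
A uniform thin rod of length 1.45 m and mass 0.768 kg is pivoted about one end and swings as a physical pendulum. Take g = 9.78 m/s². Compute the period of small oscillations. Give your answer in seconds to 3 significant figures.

For a physical pendulum T = 2π√(I/(mgd)), with d = 0.7250 m from pivot to centre of mass.
I_cm = mL²/12 = 0.768 × 1.45²/12 = 0.1346 kg·m²; I = I_cm + md² = 0.1346 + 0.768 × 0.7250² = 0.5382 kg·m².
T = 2π√(0.5382/(0.768 × 9.78 × 0.7250)) = 1.98 s.

1.98 s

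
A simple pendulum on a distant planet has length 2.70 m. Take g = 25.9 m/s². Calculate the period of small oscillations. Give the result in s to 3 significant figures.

T = 2π√(L/g) = 2π√(2.70/25.9) = 2π × 0.3229 = 2.03 s.

2.03 s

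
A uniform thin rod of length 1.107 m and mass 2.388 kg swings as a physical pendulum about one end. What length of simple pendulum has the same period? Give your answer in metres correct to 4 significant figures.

The equivalent simple-pendulum length is L_eq = I/(md), where I is about the pivot and d = 0.55350 m.
I_cm = (1/12)mL² = 0.24386 kg·m², so I = I_cm + md² = 0.24386 + 0.73159 = 0.97546 kg·m².
L_eq = 0.97546/(2.388 × 0.55350) = 0.7380 m.

0.7380 m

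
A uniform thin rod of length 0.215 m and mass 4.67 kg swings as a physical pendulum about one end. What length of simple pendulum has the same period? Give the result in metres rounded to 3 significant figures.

0.143 m

The equivalent simple-pendulum length is L_eq = I/(md), where I is about the pivot and d = 0.1075 m.
I_cm = (1/12)mL² = 0.01799 kg·m², so I = I_cm + md² = 0.01799 + 0.05397 = 0.07196 kg·m².
L_eq = 0.07196/(4.67 × 0.1075) = 0.143 m.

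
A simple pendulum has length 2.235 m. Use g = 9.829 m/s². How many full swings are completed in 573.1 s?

T = 2π√(L/g) = 2π√(2.235/9.829) = 2.9962 s.
Number of complete oscillations = ⌊573.1/2.9962⌋ = ⌊191.28⌋ = 191.

191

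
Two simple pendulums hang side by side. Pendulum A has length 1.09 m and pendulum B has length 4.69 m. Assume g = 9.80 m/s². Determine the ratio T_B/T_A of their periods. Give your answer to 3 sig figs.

2.07

T ∝ √L, so T_B/T_A = √(L_B/L_A) = √(4.69/1.09) = 2.07.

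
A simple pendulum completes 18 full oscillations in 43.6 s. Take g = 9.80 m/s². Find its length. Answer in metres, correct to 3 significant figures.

T = 43.6/18 = 2.422 s.
From T = 2π√(L/g), L = gT²/(4π²) = 9.80 × 2.422²/(4π²) = 1.46 m.

1.46 m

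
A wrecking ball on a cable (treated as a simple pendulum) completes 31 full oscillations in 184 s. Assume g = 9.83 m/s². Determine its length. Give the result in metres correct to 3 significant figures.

T = 184/31 = 5.935 s.
From T = 2π√(L/g), L = gT²/(4π²) = 9.83 × 5.935²/(4π²) = 8.77 m.

8.77 m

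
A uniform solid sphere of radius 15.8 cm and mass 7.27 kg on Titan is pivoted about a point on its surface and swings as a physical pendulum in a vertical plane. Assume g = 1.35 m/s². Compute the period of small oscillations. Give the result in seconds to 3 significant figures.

I_cm = (2/5)mr² = 0.07260 kg·m². The pivot is at distance d = 0.158 m from the centre of mass.
By the parallel-axis theorem, I = I_cm + md² = 0.07260 + 0.1815 = 0.2541 kg·m².
T = 2π√(I/(mgd)) = 2π√(0.2541/(7.27 × 1.35 × 0.158)) = 2.54 s.

2.54 s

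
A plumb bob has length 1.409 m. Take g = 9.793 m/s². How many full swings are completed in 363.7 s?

152

T = 2π√(L/g) = 2π√(1.409/9.793) = 2.3833 s.
Number of complete oscillations = ⌊363.7/2.3833⌋ = ⌊152.60⌋ = 152.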